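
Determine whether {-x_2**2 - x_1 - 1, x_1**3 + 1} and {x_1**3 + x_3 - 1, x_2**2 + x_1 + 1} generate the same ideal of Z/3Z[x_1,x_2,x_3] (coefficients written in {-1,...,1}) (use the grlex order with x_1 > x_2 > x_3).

No, the ideals differ.

Equality of ideals is decidable: compute both reduced Gröbner bases (unique for the ordering) and check whether they agree.
Buchberger on the first generating set:
f_1 = -x_2**2 - x_1 - 1, LT = x_2**2.
f_2 = x_1**3 + 1, LT = x_1**3.

S(f_1,f_2): leading monomials are coprime, so the S-polynomial reduces to 0 (Buchberger's first criterion).
Every S-polynomial of the final basis reduces to 0, so we have a Gröbner basis.
Inter-reduce: drop elements whose leading term is divisible by another's, tail-reduce, and make monic.
Reduced Gröbner basis: {x_1**3 + 1, x_2**2 + x_1 + 1}.

Buchberger on the second generating set:
h_1 = x_1**3 + x_3 - 1, LT = x_1**3.
h_2 = x_2**2 + x_1 + 1, LT = x_2**2.

S(h_1,h_2): leading monomials are coprime, so the S-polynomial reduces to 0 (Buchberger's first criterion).
Every S-polynomial of the final basis reduces to 0, so we have a Gröbner basis.
Inter-reduce: drop elements whose leading term is divisible by another's, tail-reduce, and make monic.
Reduced Gröbner basis: {x_1**3 + x_3 - 1, x_2**2 + x_1 + 1}.

Since the reduced bases disagree, the two ideals are not the same.
The choice of monomial ordering does not affect the verdict — as long as both bases are computed under the same ordering, their equality decides ideal equality.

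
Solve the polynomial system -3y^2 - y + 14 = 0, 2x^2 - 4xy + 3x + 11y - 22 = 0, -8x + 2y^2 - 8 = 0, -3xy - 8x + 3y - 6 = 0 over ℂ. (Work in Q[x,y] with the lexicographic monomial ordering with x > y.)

Compute a lex Gröbner basis by Buchberger's algorithm.
f_1 = -3y^2 - y + 14, LT = y^2.
f_2 = 2x^2 - 4xy + 3x + 11y - 22, LT = x^2.
f_3 = -8x + 2y^2 - 8, LT = x.
f_4 = -3xy - 8x + 3y - 6, LT = xy.

S(f_1,f_4): lcm = xy^2. S = -7/3xy - 14/3x + y^2 - 2y.
  leading term xy: subtract (7/24y)·f_3 from -7/3xy - 14/3x + y^2 - 2y → -14/3x - 7/12y^3 + y^2 + 1/3y
  leading term x: subtract (7/12)·f_3 from -14/3x - 7/12y^3 + y^2 + 1/3y → -7/12y^3 - 1/6y^2 + 1/3y + 14/3
  leading term y^3: subtract (7/36y)·f_1 from -7/12y^3 - 1/6y^2 + 1/3y + 14/3 → 1/36y^2 - 43/18y + 14/3
  leading term y^2: subtract (-1/108)·f_1 from 1/36y^2 - 43/18y + 14/3 → -259/108y + 259/54
  leading term y: no divisor's leading term divides it; move -259/108y to the remainder.
  leading term 1: no divisor's leading term divides it; move 259/54 to the remainder.
  remainder -259/108y + 259/54 ≠ 0; add h_5 = -259/108y + 259/54 to the basis.

The other S-polynomials (S(f_1,f_2), S(f_1,f_3), S(f_2,f_3), S(f_2,f_4), S(f_3,f_4), S(f_1,h_5), S(f_2,h_5), S(f_3,h_5), S(f_4,h_5)) all reduce to 0 modulo the current basis, so we have a Gröbner basis.
Inter-reduce: drop elements whose leading term is divisible by another's, tail-reduce, and make monic.
Reduced Gröbner basis: {x, y - 2}.

Since the basis is lex-ordered, y - 2 is univariate in y. Its roots are {2}. Back-substituting each root into the other basis elements fixes the other coordinates.
  y = 2: the earlier basis element becomes x = 0, giving x = 0 — point (0, 2).
Check: every point annihilates each of the original generators.

{(0, 2)}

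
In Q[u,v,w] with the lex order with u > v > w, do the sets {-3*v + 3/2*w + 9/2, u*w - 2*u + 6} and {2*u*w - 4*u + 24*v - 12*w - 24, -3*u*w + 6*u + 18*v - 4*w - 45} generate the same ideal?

Two ideals are equal iff their reduced Gröbner bases coincide (the reduced basis is unique for a fixed ordering).
Buchberger on the first generating set:
f_1 = -3*v + 3/2*w + 9/2, LT = v.
f_2 = u*w - 2*u + 6, LT = u*w.

The S-polynomials (S(f_1,f_2)) all reduce to 0 modulo the current basis, so we have a Gröbner basis.
Inter-reduce: drop elements whose leading term is divisible by another's, tail-reduce, and make monic.
Reduced Gröbner basis: {u*w - 2*u + 6, v - 1/2*w - 3/2}.

Buchberger on the second generating set:
h_1 = 2*u*w - 4*u + 24*v - 12*w - 24, LT = u*w.
h_2 = -3*u*w + 6*u + 18*v - 4*w - 45, LT = u*w.

S(h_1,h_2): lcm = u*w. S = 18*v - 22/3*w - 27.
  leading term v: no divisor's leading term divides it; move 18*v to the remainder.
  leading term w: no divisor's leading term divides it; move -22/3*w to the remainder.
  leading term 1: no divisor's leading term divides it; move -27 to the remainder.
  remainder 18*v - 22/3*w - 27 ≠ 0; add k_3 = 18*v - 22/3*w - 27 to the basis.

The other S-polynomials (S(h_1,k_3), S(h_2,k_3)) all reduce to 0 modulo the current basis, so we have a Gröbner basis.
Inter-reduce: drop elements whose leading term is divisible by another's, tail-reduce, and make monic.
Reduced Gröbner basis: {u*w - 2*u - 10/9*w + 6, v - 11/27*w - 3/2}.

These differ, so the ideals are not equal.

No, the ideals differ.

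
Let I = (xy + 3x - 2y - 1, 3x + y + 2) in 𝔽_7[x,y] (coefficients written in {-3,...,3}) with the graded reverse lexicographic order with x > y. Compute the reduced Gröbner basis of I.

G = {y² - 3y + 2, x - 2y + 3}

f_1 = xy + 3x - 2y - 1, LT = xy.
f_2 = 3x + y + 2, LT = x.

S(f_1,f_2): lcm = xy. S = 2y² + 3x + 2y - 1.
  leading term y²: no divisor's leading term divides it; move 2y² to the remainder.
  leading term x: subtract (1)·f_2 from 3x + 2y - 1 → y - 3
  leading term y: no divisor's leading term divides it; move y to the remainder.
  leading term 1: no divisor's leading term divides it; move -3 to the remainder.
  remainder 2y² + y - 3 ≠ 0; add g_3 = 2y² + y - 3 to the basis.

S(f_1,g_3): lcm = xy². S = -xy - 2y² - 2x - y.
  leading term xy: subtract (-1)·f_1 from -xy - 2y² - 2x - y → -2y² + x - 3y - 1
  leading term y²: subtract (-1)·g_3 from -2y² + x - 3y - 1 → x - 2y + 3
  leading term x: subtract (-2)·f_2 from x - 2y + 3 → 0
  remainder 0.

S(f_2,g_3): leading monomials are coprime, so the S-polynomial reduces to 0 (Buchberger's first criterion).
Every S-polynomial of the final basis reduces to 0, so we have a Gröbner basis.
Inter-reduce: drop elements whose leading term is divisible by another's, tail-reduce, and make monic.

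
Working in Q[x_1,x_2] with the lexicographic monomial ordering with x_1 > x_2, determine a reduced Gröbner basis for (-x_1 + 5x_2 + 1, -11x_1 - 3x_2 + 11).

f_1 = -x_1 + 5x_2 + 1, LT = x_1.
f_2 = -11x_1 - 3x_2 + 11, LT = x_1.

S(f_1,f_2): lcm = x_1. S = -\tfrac{58}{11}x_2.
  leading term x_2: no divisor's leading term divides it; move -\tfrac{58}{11}x_2 to the remainder.
  remainder -\tfrac{58}{11}x_2 ≠ 0; add g_3 = -\tfrac{58}{11}x_2 to the basis.

The other S-polynomials (S(f_1,g_3), S(f_2,g_3)) all reduce to 0 modulo the current basis, so we have a Gröbner basis.
Inter-reduce: drop elements whose leading term is divisible by another's, tail-reduce, and make monic.

G = {x_1 - 1, x_2}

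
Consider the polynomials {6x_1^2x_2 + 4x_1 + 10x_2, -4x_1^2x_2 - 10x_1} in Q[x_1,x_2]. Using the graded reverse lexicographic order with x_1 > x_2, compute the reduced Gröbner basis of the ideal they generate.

G = {x_2^3 + 11/4x_2, x_1 - 10/11x_2}

The reduced Gröbner basis is the canonical form of the ideal for this ordering.

f_1 = 6x_1^2x_2 + 4x_1 + 10x_2, LT = x_1^2x_2.
f_2 = -4x_1^2x_2 - 10x_1, LT = x_1^2x_2.

S(f_1,f_2): lcm = x_1^2x_2. S = -11/6x_1 + 5/3x_2.
  leading term x_1: no divisor's leading term divides it; move -11/6x_1 to the remainder.
  leading term x_2: no divisor's leading term divides it; move 5/3x_2 to the remainder.
  remainder -11/6x_1 + 5/3x_2 ≠ 0; add g_3 = -11/6x_1 + 5/3x_2 to the basis.

S(f_1,g_3): lcm = x_1^2x_2. S = 10/11x_1x_2^2 + 2/3x_1 + 5/3x_2.
  leading term x_1x_2^2: subtract (-60/121x_2^2)·g_3 from 10/11x_1x_2^2 + 2/3x_1 + 5/3x_2 → 100/121x_2^3 + 2/3x_1 + 5/3x_2
  leading term x_2^3: no divisor's leading term divides it; move 100/121x_2^3 to the remainder.
  leading term x_1: subtract (-4/11)·g_3 from 2/3x_1 + 5/3x_2 → 25/11x_2
  leading term x_2: no divisor's leading term divides it; move 25/11x_2 to the remainder.
  remainder 100/121x_2^3 + 25/11x_2 ≠ 0; add g_4 = 100/121x_2^3 + 25/11x_2 to the basis.

S(f_2,g_3): lcm = x_1^2x_2. S = 10/11x_1x_2^2 + 5/2x_1.
  leading term x_1x_2^2: subtract (-60/121x_2^2)·g_3 from 10/11x_1x_2^2 + 5/2x_1 → 100/121x_2^3 + 5/2x_1
  leading term x_2^3: subtract (1)·g_4 from 100/121x_2^3 + 5/2x_1 → 5/2x_1 - 25/11x_2
  leading term x_1: subtract (-15/11)·g_3 from 5/2x_1 - 25/11x_2 → 0
  remainder 0.

S(f_1,g_4): lcm = x_1^2x_2^3. S = -11/4x_1^2x_2 + 2/3x_1x_2^2 + 5/3x_2^3.
  leading term x_1^2x_2: subtract (-11/24)·f_1 from -11/4x_1^2x_2 + 2/3x_1x_2^2 + 5/3x_2^3 → 2/3x_1x_2^2 + 5/3x_2^3 + 11/6x_1 + 55/12x_2
  leading term x_1x_2^2: subtract (-4/11x_2^2)·g_3 from 2/3x_1x_2^2 + 5/3x_2^3 + 11/6x_1 + 55/12x_2 → 25/11x_2^3 + 11/6x_1 + 55/12x_2
  leading term x_2^3: subtract (11/4)·g_4 from 25/11x_2^3 + 11/6x_1 + 55/12x_2 → 11/6x_1 - 5/3x_2
  leading term x_1: subtract (-1)·g_3 from 11/6x_1 - 5/3x_2 → 0
  remainder 0.

S(f_2,g_4): lcm = x_1^2x_2^3. S = -11/4x_1^2x_2 + 5/2x_1x_2^2.
  leading term x_1^2x_2: subtract (-11/24)·f_1 from -11/4x_1^2x_2 + 5/2x_1x_2^2 → 5/2x_1x_2^2 + 11/6x_1 + 55/12x_2
  leading term x_1x_2^2: subtract (-15/11x_2^2)·g_3 from 5/2x_1x_2^2 + 11/6x_1 + 55/12x_2 → 25/11x_2^3 + 11/6x_1 + 55/12x_2
  leading term x_2^3: subtract (11/4)·g_4 from 25/11x_2^3 + 11/6x_1 + 55/12x_2 → 11/6x_1 - 5/3x_2
  leading term x_1: subtract (-1)·g_3 from 11/6x_1 - 5/3x_2 → 0
  remainder 0.

S(g_3,g_4): leading monomials are coprime, so the S-polynomial reduces to 0 (Buchberger's first criterion).
Every S-polynomial of the final basis reduces to 0, so we have a Gröbner basis.
Inter-reduce: drop elements whose leading term is divisible by another's, tail-reduce, and make monic.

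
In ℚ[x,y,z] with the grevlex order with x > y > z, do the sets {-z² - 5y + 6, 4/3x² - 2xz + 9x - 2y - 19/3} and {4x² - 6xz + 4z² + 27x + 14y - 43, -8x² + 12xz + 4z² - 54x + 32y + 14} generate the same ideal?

Yes, the ideals are equal.

Equality of ideals is decidable: compute both reduced Gröbner bases (unique for the ordering) and check whether they agree.
Buchberger on the first generating set:
f_1 = -z² - 5y + 6, LT = z².
f_2 = 4/3x² - 2xz + 9x - 2y - 19/3, LT = x².

The S-polynomials (S(f_1,f_2)) all reduce to 0 modulo the current basis, so we have a Gröbner basis.
Inter-reduce: drop elements whose leading term is divisible by another's, tail-reduce, and make monic.
Reduced Gröbner basis: {x² - 3/2xz + 27/4x - 3/2y - 19/4, z² + 5y - 6}.

Buchberger on the second generating set:
h_1 = 4x² - 6xz + 4z² + 27x + 14y - 43, LT = x².
h_2 = -8x² + 12xz + 4z² - 54x + 32y + 14, LT = x².

S(h_1,h_2): lcm = x². S = 3/2z² + 15/2y - 9.
  leading term z²: no divisor's leading term divides it; move 3/2z² to the remainder.
  leading term y: no divisor's leading term divides it; move 15/2y to the remainder.
  leading term 1: no divisor's leading term divides it; move -9 to the remainder.
  remainder 3/2z² + 15/2y - 9 ≠ 0; add k_3 = 3/2z² + 15/2y - 9 to the basis.

The other S-polynomials (S(h_1,k_3), S(h_2,k_3)) all reduce to 0 modulo the current basis, so we have a Gröbner basis.
Inter-reduce: drop elements whose leading term is divisible by another's, tail-reduce, and make monic.
Reduced Gröbner basis: {x² - 3/2xz + 27/4x - 3/2y - 19/4, z² + 5y - 6}.

These coincide, so the ideals are equal.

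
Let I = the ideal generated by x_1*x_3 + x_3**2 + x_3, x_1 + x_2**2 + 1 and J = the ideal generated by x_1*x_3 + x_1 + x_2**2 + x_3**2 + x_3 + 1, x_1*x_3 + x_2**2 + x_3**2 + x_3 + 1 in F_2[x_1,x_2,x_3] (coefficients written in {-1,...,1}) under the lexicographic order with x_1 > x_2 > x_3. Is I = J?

No, the ideals differ.

Since reduced Gröbner bases are canonical representatives of ideals under a given ordering, it suffices to compute and compare them.
Buchberger on the first generating set:
f_1 = x_1*x_3 + x_3**2 + x_3, LT = x_1*x_3.
f_2 = x_1 + x_2**2 + 1, LT = x_1.

S(f_1,f_2): lcm = x_1*x_3. S = x_2**2*x_3 + x_3**2.
  leading term x_2**2*x_3: no divisor's leading term divides it; move x_2**2*x_3 to the remainder.
  leading term x_3**2: no divisor's leading term divides it; move x_3**2 to the remainder.
  remainder x_2**2*x_3 + x_3**2 ≠ 0; add g_3 = x_2**2*x_3 + x_3**2 to the basis.

The other S-polynomials (S(f_1,g_3), S(f_2,g_3)) all reduce to 0 modulo the current basis, so we have a Gröbner basis.
Inter-reduce: drop elements whose leading term is divisible by another's, tail-reduce, and make monic.
Reduced Gröbner basis: {x_1 + x_2**2 + 1, x_2**2*x_3 + x_3**2}.

Buchberger on the second generating set:
h_1 = x_1*x_3 + x_1 + x_2**2 + x_3**2 + x_3 + 1, LT = x_1*x_3.
h_2 = x_1*x_3 + x_2**2 + x_3**2 + x_3 + 1, LT = x_1*x_3.

S(h_1,h_2): lcm = x_1*x_3. S = x_1.
  leading term x_1: no divisor's leading term divides it; move x_1 to the remainder.
  remainder x_1 ≠ 0; add k_3 = x_1 to the basis.

S(h_1,k_3): lcm = x_1*x_3. S = x_1 + x_2**2 + x_3**2 + x_3 + 1.
  leading term x_1: subtract (1)·k_3 from x_1 + x_2**2 + x_3**2 + x_3 + 1 → x_2**2 + x_3**2 + x_3 + 1
  leading term x_2**2: no divisor's leading term divides it; move x_2**2 to the remainder.
  leading term x_3**2: no divisor's leading term divides it; move x_3**2 to the remainder.
  leading term x_3: no divisor's leading term divides it; move x_3 to the remainder.
  leading term 1: no divisor's leading term divides it; move 1 to the remainder.
  remainder x_2**2 + x_3**2 + x_3 + 1 ≠ 0; add k_4 = x_2**2 + x_3**2 + x_3 + 1 to the basis.

The other S-polynomials (S(h_2,k_3), S(h_1,k_4), S(h_2,k_4), S(k_3,k_4)) all reduce to 0 modulo the current basis, so we have a Gröbner basis.
Inter-reduce: drop elements whose leading term is divisible by another's, tail-reduce, and make monic.
Reduced Gröbner basis: {x_1, x_2**2 + x_3**2 + x_3 + 1}.

Since the reduced bases disagree, the two ideals are not the same.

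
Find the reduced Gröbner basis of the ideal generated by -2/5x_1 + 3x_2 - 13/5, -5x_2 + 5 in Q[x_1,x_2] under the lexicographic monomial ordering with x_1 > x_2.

f_1 = -2/5x_1 + 3x_2 - 13/5, LT = x_1.
f_2 = -5x_2 + 5, LT = x_2.

S(f_1,f_2): leading monomials are coprime, so the S-polynomial reduces to 0 (Buchberger's first criterion).
Every S-polynomial of the final basis reduces to 0, so we have a Gröbner basis.

G = {x_1 - 1, x_2 - 1}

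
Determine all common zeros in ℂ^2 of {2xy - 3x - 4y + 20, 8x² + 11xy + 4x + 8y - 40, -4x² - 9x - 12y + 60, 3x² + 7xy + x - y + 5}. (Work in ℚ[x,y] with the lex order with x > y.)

{(0, 5)}

Compute a lex Gröbner basis by Buchberger's algorithm.
f_1 = 2xy - 3x - 4y + 20, LT = xy.
f_2 = 8x² + 11xy + 4x + 8y - 40, LT = x².
f_3 = -4x² - 9x - 12y + 60, LT = x².
f_4 = 3x² + 7xy + x - y + 5, LT = x².

S(f_1,f_2): lcm = x²y. S = -3/2x² - 11/8xy² - 5/2xy + 10x - y² + 5y.
  leading term x²: subtract (-3/16)·f_2 from -3/2x² - 11/8xy² - 5/2xy + 10x - y² + 5y → -11/8xy² - 7/16xy + 43/4x - y² + 13/2y - 15/2
  leading term xy²: subtract (-11/16y)·f_1 from -11/8xy² - 7/16xy + 43/4x - y² + 13/2y - 15/2 → -5/2xy + 43/4x - 15/4y² + 81/4y - 15/2
  leading term xy: subtract (-5/4)·f_1 from -5/2xy + 43/4x - 15/4y² + 81/4y - 15/2 → 7x - 15/4y² + 61/4y + 35/2
  leading term x: no divisor's leading term divides it; move 7x to the remainder.
  leading term y²: no divisor's leading term divides it; move -15/4y² to the remainder.
  leading term y: no divisor's leading term divides it; move 61/4y to the remainder.
  leading term 1: no divisor's leading term divides it; move 35/2 to the remainder.
  remainder 7x - 15/4y² + 61/4y + 35/2 ≠ 0; add h_5 = 7x - 15/4y² + 61/4y + 35/2 to the basis.

S(f_1,f_3): lcm = x²y. S = -3/2x² - 17/4xy + 10x - 3y² + 15y.
  leading term x²: subtract (-3/16)·f_2 from -3/2x² - 17/4xy + 10x - 3y² + 15y → -35/16xy + 43/4x - 3y² + 33/2y - 15/2
  leading term xy: subtract (-35/32)·f_1 from -35/16xy + 43/4x - 3y² + 33/2y - 15/2 → 239/32x - 3y² + 97/8y + 115/8
  leading term x: subtract (239/224)·h_5 from 239/32x - 3y² + 97/8y + 115/8 → 897/896y² - 3715/896y - 275/64
  leading term y²: no divisor's leading term divides it; move 897/896y² to the remainder.
  leading term y: no divisor's leading term divides it; move -3715/896y to the remainder.
  leading term 1: no divisor's leading term divides it; move -275/64 to the remainder.
  remainder 897/896y² - 3715/896y - 275/64 ≠ 0; add h_6 = 897/896y² - 3715/896y - 275/64 to the basis.

S(f_1,f_4): lcm = x²y. S = -3/2x² - 7/3xy² - 7/3xy + 10x + ⅓y² - 5/3y.
  leading term x²: subtract (-3/16)·f_2 from -3/2x² - 7/3xy² - 7/3xy + 10x + ⅓y² - 5/3y → -7/3xy² - 13/48xy + 43/4x + ⅓y² - ⅙y - 15/2
  leading term xy²: subtract (-7/6y)·f_1 from -7/3xy² - 13/48xy + 43/4x + ⅓y² - ⅙y - 15/2 → -181/48xy + 43/4x - 13/3y² + 139/6y - 15/2
  leading term xy: subtract (-181/96)·f_1 from -181/48xy + 43/4x - 13/3y² + 139/6y - 15/2 → 163/32x - 13/3y² + 125/8y + 725/24
  leading term x: subtract (163/224)·h_5 from 163/32x - 13/3y² + 125/8y + 725/24 → -4313/2688y² + 4057/896y + 3355/192
  leading term y²: subtract (-4313/2691)·h_6 from -4313/2688y² + 4057/896y + 3355/192 → -5698/2691y + 28490/2691
  leading term y: no divisor's leading term divides it; move -5698/2691y to the remainder.
  leading term 1: no divisor's leading term divides it; move 28490/2691 to the remainder.
  remainder -5698/2691y + 28490/2691 ≠ 0; add h_7 = -5698/2691y + 28490/2691 to the basis.

The other S-polynomials (S(f_2,f_3), S(f_2,f_4), S(f_3,f_4), S(f_1,h_5), S(f_2,h_5), S(f_3,h_5), S(f_4,h_5), S(f_1,h_6), S(f_2,h_6), S(f_3,h_6), S(f_4,h_6), S(h_5,h_6), S(f_1,h_7), S(f_2,h_7), S(f_3,h_7), S(f_4,h_7), S(h_5,h_7), S(h_6,h_7)) all reduce to 0 modulo the current basis, so we have a Gröbner basis.
Inter-reduce: drop elements whose leading term is divisible by another's, tail-reduce, and make monic.
Reduced Gröbner basis: {x, y - 5}.

Since the basis is lex-ordered, y - 5 is univariate in y. Its roots are {5}. Back-substituting each root into the other basis elements fixes the other coordinates.
  y = 5: the earlier basis element becomes x = 0, giving x = 0 — point (0, 5).
Check: every point annihilates each of the original generators.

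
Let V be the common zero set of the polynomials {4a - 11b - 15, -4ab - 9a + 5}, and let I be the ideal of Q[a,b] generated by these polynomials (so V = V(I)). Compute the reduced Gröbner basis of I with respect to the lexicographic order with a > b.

G = {a - \tfrac{11}{4}b - \tfrac{15}{4}, b^{2} + \tfrac{159}{44}b + \tfrac{115}{44}}

Buchberger's algorithm terminates because the ascending chain of leading-term ideals stabilizes.

f_1 = 4a - 11b - 15, LT = a.
f_2 = -4ab - 9a + 5, LT = ab.

S(f_1,f_2): lcm = ab. S = -\tfrac{9}{4}a - \tfrac{11}{4}b^{2} - \tfrac{15}{4}b + \tfrac{5}{4}.
  leading term a: subtract (-\tfrac{9}{16})·f_1 from -\tfrac{9}{4}a - \tfrac{11}{4}b^{2} - \tfrac{15}{4}b + \tfrac{5}{4} → -\tfrac{11}{4}b^{2} - \tfrac{159}{16}b - \tfrac{115}{16}
  leading term b^{2}: no divisor's leading term divides it; move -\tfrac{11}{4}b^{2} to the remainder.
  leading term b: no divisor's leading term divides it; move -\tfrac{159}{16}b to the remainder.
  leading term 1: no divisor's leading term divides it; move -\tfrac{115}{16} to the remainder.
  remainder -\tfrac{11}{4}b^{2} - \tfrac{159}{16}b - \tfrac{115}{16} ≠ 0; add g_3 = -\tfrac{11}{4}b^{2} - \tfrac{159}{16}b - \tfrac{115}{16} to the basis.

The other S-polynomials (S(f_1,g_3), S(f_2,g_3)) all reduce to 0 modulo the current basis, so we have a Gröbner basis.
Inter-reduce: drop elements whose leading term is divisible by another's, tail-reduce, and make monic.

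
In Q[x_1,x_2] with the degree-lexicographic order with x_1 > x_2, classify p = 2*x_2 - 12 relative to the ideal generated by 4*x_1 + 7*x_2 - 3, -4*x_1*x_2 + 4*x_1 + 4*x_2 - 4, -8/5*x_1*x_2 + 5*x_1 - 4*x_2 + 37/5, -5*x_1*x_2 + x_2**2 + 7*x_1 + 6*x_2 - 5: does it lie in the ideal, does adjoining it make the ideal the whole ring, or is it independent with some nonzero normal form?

Adjoining 2*x_2 - 12 makes the ideal the whole ring: the system is inconsistent.

First compute the reduced Gröbner basis of I by Buchberger's algorithm.
f_1 = 4*x_1 + 7*x_2 - 3, LT = x_1.
f_2 = -4*x_1*x_2 + 4*x_1 + 4*x_2 - 4, LT = x_1*x_2.
f_3 = -8/5*x_1*x_2 + 5*x_1 - 4*x_2 + 37/5, LT = x_1*x_2.
f_4 = -5*x_1*x_2 + x_2**2 + 7*x_1 + 6*x_2 - 5, LT = x_1*x_2.

S(f_1,f_2): lcm = x_1*x_2. S = 7/4*x_2**2 + x_1 + 1/4*x_2 - 1.
  leading term x_2**2: no divisor's leading term divides it; move 7/4*x_2**2 to the remainder.
  leading term x_1: subtract (1/4)·f_1 from x_1 + 1/4*x_2 - 1 → -3/2*x_2 - 1/4
  leading term x_2: no divisor's leading term divides it; move -3/2*x_2 to the remainder.
  leading term 1: no divisor's leading term divides it; move -1/4 to the remainder.
  remainder 7/4*x_2**2 - 3/2*x_2 - 1/4 ≠ 0; add h_5 = 7/4*x_2**2 - 3/2*x_2 - 1/4 to the basis.

S(f_1,f_3): lcm = x_1*x_2. S = 7/4*x_2**2 + 25/8*x_1 - 13/4*x_2 + 37/8.
  leading term x_2**2: subtract (1)·h_5 from 7/4*x_2**2 + 25/8*x_1 - 13/4*x_2 + 37/8 → 25/8*x_1 - 7/4*x_2 + 39/8
  leading term x_1: subtract (25/32)·f_1 from 25/8*x_1 - 7/4*x_2 + 39/8 → -231/32*x_2 + 231/32
  leading term x_2: no divisor's leading term divides it; move -231/32*x_2 to the remainder.
  leading term 1: no divisor's leading term divides it; move 231/32 to the remainder.
  remainder -231/32*x_2 + 231/32 ≠ 0; add h_6 = -231/32*x_2 + 231/32 to the basis.

The other S-polynomials (S(f_1,f_4), S(f_2,f_3), S(f_2,f_4), S(f_3,f_4), S(f_1,h_5), S(f_2,h_5), S(f_3,h_5), S(f_4,h_5), S(f_1,h_6), S(f_2,h_6), S(f_3,h_6), S(f_4,h_6), S(h_5,h_6)) all reduce to 0 modulo the current basis, so we have a Gröbner basis.
Inter-reduce: drop elements whose leading term is divisible by another's, tail-reduce, and make monic.
Reduced Gröbner basis: {x_1 + 1, x_2 - 1}.
Label its elements g_1 = x_1 + 1, g_2 = x_2 - 1.

Reduce p = 2*x_2 - 12 modulo G:
  leading term x_2: subtract (2)·g_2 from 2*x_2 - 12 → -10
  leading term 1: no divisor's leading term divides it; move -10 to the remainder.
  normal form = -10.
The normal form is nonzero, so p ∉ I. Since p minus its normal form lies in I, I + (p) = I + (r) where r = -10; decide whether this ideal is the whole ring.
Here r = -10 is a nonzero constant, hence a unit: 1 ∈ I + (p), the Gröbner basis of I + (p) is {1}, and the enlarged system has no common solution — adjoining p is inconsistent.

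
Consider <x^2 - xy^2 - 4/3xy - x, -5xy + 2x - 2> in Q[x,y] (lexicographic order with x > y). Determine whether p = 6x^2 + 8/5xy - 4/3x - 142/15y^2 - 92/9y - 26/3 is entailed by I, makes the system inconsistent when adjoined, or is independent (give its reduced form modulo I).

Adjoining 6x^2 + 8/5xy - 4/3x - 142/15y^2 - 92/9y - 26/3 makes the ideal the whole ring: the system is inconsistent.

First compute the reduced Gröbner basis of I by Buchberger's algorithm.
f_1 = x^2 - xy^2 - 4/3xy - x, LT = x^2.
f_2 = -5xy + 2x - 2, LT = xy.

S(f_1,f_2): lcm = x^2y. S = 2/5x^2 - xy^3 - 4/3xy^2 - xy - 2/5x.
  leading term x^2: subtract (2/5)·f_1 from 2/5x^2 - xy^3 - 4/3xy^2 - xy - 2/5x → -xy^3 - 14/15xy^2 - 7/15xy
  leading term xy^3: subtract (1/5y^2)·f_2 from -xy^3 - 14/15xy^2 - 7/15xy → -4/3xy^2 - 7/15xy + 2/5y^2
  leading term xy^2: subtract (4/15y)·f_2 from -4/3xy^2 - 7/15xy + 2/5y^2 → -xy + 2/5y^2 + 8/15y
  leading term xy: subtract (1/5)·f_2 from -xy + 2/5y^2 + 8/15y → -2/5x + 2/5y^2 + 8/15y + 2/5
  leading term x: no divisor's leading term divides it; move -2/5x to the remainder.
  leading term y^2: no divisor's leading term divides it; move 2/5y^2 to the remainder.
  leading term y: no divisor's leading term divides it; move 8/15y to the remainder.
  leading term 1: no divisor's leading term divides it; move 2/5 to the remainder.
  remainder -2/5x + 2/5y^2 + 8/15y + 2/5 ≠ 0; add h_3 = -2/5x + 2/5y^2 + 8/15y + 2/5 to the basis.

S(f_2,h_3): lcm = xy. S = -2/5x + y^3 + 4/3y^2 + y + 2/5.
  leading term x: subtract (1)·h_3 from -2/5x + y^3 + 4/3y^2 + y + 2/5 → y^3 + 14/15y^2 + 7/15y
  leading term y^3: no divisor's leading term divides it; move y^3 to the remainder.
  leading term y^2: no divisor's leading term divides it; move 14/15y^2 to the remainder.
  leading term y: no divisor's leading term divides it; move 7/15y to the remainder.
  remainder y^3 + 14/15y^2 + 7/15y ≠ 0; add h_4 = y^3 + 14/15y^2 + 7/15y to the basis.

The other S-polynomials (S(f_1,h_3), S(f_1,h_4), S(f_2,h_4), S(h_3,h_4)) all reduce to 0 modulo the current basis, so we have a Gröbner basis.
Inter-reduce: drop elements whose leading term is divisible by another's, tail-reduce, and make monic.
Reduced Gröbner basis: {x - y^2 - 4/3y - 1, y^3 + 14/15y^2 + 7/15y}.
Label its elements g_1 = x - y^2 - 4/3y - 1, g_2 = y^3 + 14/15y^2 + 7/15y.

Reduce p = 6x^2 + 8/5xy - 4/3x - 142/15y^2 - 92/9y - 26/3 modulo G:
  leading term x^2: subtract (6x)·g_1 from 6x^2 + 8/5xy - 4/3x - 142/15y^2 - 92/9y - 26/3 → 6xy^2 + 48/5xy + 14/3x - 142/15y^2 - 92/9y - 26/3
  leading term xy^2: subtract (6y^2)·g_1 from 6xy^2 + 48/5xy + 14/3x - 142/15y^2 - 92/9y - 26/3 → 48/5xy + 14/3x + 6y^4 + 8y^3 - 52/15y^2 - 92/9y - 26/3
  leading term xy: subtract (48/5y)·g_1 from 48/5xy + 14/3x + 6y^4 + 8y^3 - 52/15y^2 - 92/9y - 26/3 → 14/3x + 6y^4 + 88/5y^3 + 28/3y^2 - 28/45y - 26/3
  leading term x: subtract (14/3)·g_1 from 14/3x + 6y^4 + 88/5y^3 + 28/3y^2 - 28/45y - 26/3 → 6y^4 + 88/5y^3 + 14y^2 + 28/5y - 4
  leading term y^4: subtract (6y)·g_2 from 6y^4 + 88/5y^3 + 14y^2 + 28/5y - 4 → 12y^3 + 56/5y^2 + 28/5y - 4
  leading term y^3: subtract (12)·g_2 from 12y^3 + 56/5y^2 + 28/5y - 4 → -4
  leading term 1: no divisor's leading term divides it; move -4 to the remainder.
  normal form = -4.
The normal form is nonzero, so p ∉ I. Since p minus its normal form lies in I, I + (p) = I + (r) where r = -4; decide whether this ideal is the whole ring.
Here r = -4 is a nonzero constant, hence a unit: 1 ∈ I + (p), the Gröbner basis of I + (p) is {1}, and the enlarged system has no common solution — adjoining p is inconsistent.

The remainder on division by a Gröbner basis is unique — it is the normal form.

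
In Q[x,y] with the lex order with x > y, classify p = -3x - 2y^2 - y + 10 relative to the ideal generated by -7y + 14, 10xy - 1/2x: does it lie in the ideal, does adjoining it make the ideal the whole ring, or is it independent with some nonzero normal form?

-3x - 2y^2 - y + 10 lies in I (it reduces to 0).

First compute the reduced Gröbner basis of I by Buchberger's algorithm.
f_1 = -7y + 14, LT = y.
f_2 = 10xy - 1/2x, LT = xy.

S(f_1,f_2): lcm = xy. S = -39/20x.
  reduce S modulo (f_1, f_2):
  remainder -39/20x ≠ 0; add h_3 = -39/20x to the basis.

The other S-polynomials (S(f_1,h_3), S(f_2,h_3)) all reduce to 0 modulo the current basis, so we have a Gröbner basis.
Inter-reduce: drop elements whose leading term is divisible by another's, tail-reduce, and make monic.
Reduced Gröbner basis: {x, y - 2}.
Label its elements g_1 = x, g_2 = y - 2.

Reduce p = -3x - 2y^2 - y + 10 modulo G:
  leading term x: subtract (-3)·g_1 from -3x - 2y^2 - y + 10 → -2y^2 - y + 10
  leading term y^2: subtract (-2y)·g_2 from -2y^2 - y + 10 → -5y + 10
  leading term y: subtract (-5)·g_2 from -5y + 10 → 0
  normal form = 0.
Since the normal form is 0, p ∈ I.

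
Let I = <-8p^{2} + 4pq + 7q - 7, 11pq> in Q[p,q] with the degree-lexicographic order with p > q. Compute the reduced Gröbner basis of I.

f_1 = -8p^{2} + 4pq + 7q - 7, LT = p^{2}.
f_2 = 11pq, LT = pq.

S(f_1,f_2): lcm = p^{2}q. S = -\tfrac{1}{2}pq^{2} - \tfrac{7}{8}q^{2} + \tfrac{7}{8}q.
  reduce S modulo (f_1, f_2):
  remainder -\tfrac{7}{8}q^{2} + \tfrac{7}{8}q ≠ 0; add g_3 = -\tfrac{7}{8}q^{2} + \tfrac{7}{8}q to the basis.

The other S-polynomials (S(f_1,g_3), S(f_2,g_3)) all reduce to 0 modulo the current basis, so we have a Gröbner basis.

G = {p^{2} - \tfrac{7}{8}q + \tfrac{7}{8}, pq, q^{2} - q}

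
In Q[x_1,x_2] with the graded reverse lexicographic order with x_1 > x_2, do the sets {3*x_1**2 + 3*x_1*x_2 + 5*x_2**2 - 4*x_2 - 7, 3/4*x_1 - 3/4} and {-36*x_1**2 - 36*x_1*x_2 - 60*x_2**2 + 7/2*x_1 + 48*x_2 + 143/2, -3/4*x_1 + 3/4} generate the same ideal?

No, the ideals differ.

Equality of ideals is decidable: compute both reduced Gröbner bases (unique for the ordering) and check whether they agree.
Buchberger on the first generating set:
f_1 = 3*x_1**2 + 3*x_1*x_2 + 5*x_2**2 - 4*x_2 - 7, LT = x_1**2.
f_2 = 3/4*x_1 - 3/4, LT = x_1.

S(f_1,f_2): lcm = x_1**2. S = x_1*x_2 + 5/3*x_2**2 + x_1 - 4/3*x_2 - 7/3.
  leading term x_1*x_2: subtract (4/3*x_2)·f_2 from x_1*x_2 + 5/3*x_2**2 + x_1 - 4/3*x_2 - 7/3 → 5/3*x_2**2 + x_1 - 1/3*x_2 - 7/3
  leading term x_2**2: no divisor's leading term divides it; move 5/3*x_2**2 to the remainder.
  leading term x_1: subtract (4/3)·f_2 from x_1 - 1/3*x_2 - 7/3 → -1/3*x_2 - 4/3
  leading term x_2: no divisor's leading term divides it; move -1/3*x_2 to the remainder.
  leading term 1: no divisor's leading term divides it; move -4/3 to the remainder.
  remainder 5/3*x_2**2 - 1/3*x_2 - 4/3 ≠ 0; add g_3 = 5/3*x_2**2 - 1/3*x_2 - 4/3 to the basis.

The other S-polynomials (S(f_1,g_3), S(f_2,g_3)) all reduce to 0 modulo the current basis, so we have a Gröbner basis.
Inter-reduce: drop elements whose leading term is divisible by another's, tail-reduce, and make monic.
Reduced Gröbner basis: {x_2**2 - 1/5*x_2 - 4/5, x_1 - 1}.

Buchberger on the second generating set:
h_1 = -36*x_1**2 - 36*x_1*x_2 - 60*x_2**2 + 7/2*x_1 + 48*x_2 + 143/2, LT = x_1**2.
h_2 = -3/4*x_1 + 3/4, LT = x_1.

S(h_1,h_2): lcm = x_1**2. S = x_1*x_2 + 5/3*x_2**2 + 65/72*x_1 - 4/3*x_2 - 143/72.
  leading term x_1*x_2: subtract (-4/3*x_2)·h_2 from x_1*x_2 + 5/3*x_2**2 + 65/72*x_1 - 4/3*x_2 - 143/72 → 5/3*x_2**2 + 65/72*x_1 - 1/3*x_2 - 143/72
  leading term x_2**2: no divisor's leading term divides it; move 5/3*x_2**2 to the remainder.
  leading term x_1: subtract (-65/54)·h_2 from 65/72*x_1 - 1/3*x_2 - 143/72 → -1/3*x_2 - 13/12
  leading term x_2: no divisor's leading term divides it; move -1/3*x_2 to the remainder.
  leading term 1: no divisor's leading term divides it; move -13/12 to the remainder.
  remainder 5/3*x_2**2 - 1/3*x_2 - 13/12 ≠ 0; add k_3 = 5/3*x_2**2 - 1/3*x_2 - 13/12 to the basis.

The other S-polynomials (S(h_1,k_3), S(h_2,k_3)) all reduce to 0 modulo the current basis, so we have a Gröbner basis.
Inter-reduce: drop elements whose leading term is divisible by another's, tail-reduce, and make monic.
Reduced Gröbner basis: {x_2**2 - 1/5*x_2 - 13/20, x_1 - 1}.

The bases are distinct; the ideals are different.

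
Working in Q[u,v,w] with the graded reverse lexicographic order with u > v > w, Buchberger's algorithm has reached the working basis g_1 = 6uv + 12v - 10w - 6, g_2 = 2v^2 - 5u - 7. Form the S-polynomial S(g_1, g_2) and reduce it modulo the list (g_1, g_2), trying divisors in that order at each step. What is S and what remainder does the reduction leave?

S(g_1, g_2) = 5/2u^2 + 2v^2 - 5/3vw + 7/2u - v; remainder on division = 5/2u^2 - 5/3vw + 17/2u - v + 7.

lcm(LM(g_1), LM(g_2)) = uv^2.
S = (lcm/LT(g_1))·g_1 − (lcm/LT(g_2))·g_2 = 5/2u^2 + 2v^2 - 5/3vw + 7/2u - v.
Reduce S modulo (g_1, g_2) in that order:
  leading term u^2: no divisor's leading term divides it; move 5/2u^2 to the remainder.
  leading term v^2: subtract (1)·g_2 from 2v^2 - 5/3vw + 7/2u - v → -5/3vw + 17/2u - v + 7
  leading term vw: no divisor's leading term divides it; move -5/3vw to the remainder.
  leading term u: no divisor's leading term divides it; move 17/2u to the remainder.
  leading term v: no divisor's leading term divides it; move -v to the remainder.
  leading term 1: no divisor's leading term divides it; move 7 to the remainder.
The remainder 5/2u^2 - 5/3vw + 17/2u - v + 7 is nonzero, so it would be added as the next basis element.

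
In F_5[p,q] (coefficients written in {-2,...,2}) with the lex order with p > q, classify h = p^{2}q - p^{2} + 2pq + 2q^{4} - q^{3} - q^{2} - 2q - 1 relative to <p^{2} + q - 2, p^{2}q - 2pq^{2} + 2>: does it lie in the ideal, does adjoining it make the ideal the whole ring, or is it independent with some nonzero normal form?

p^{2}q - p^{2} + 2pq + 2q^{4} - q^{3} - q^{2} - 2q - 1 lies in I (it reduces to 0).

First compute the reduced Gröbner basis of I by Buchberger's algorithm.
f_1 = p^{2} + q - 2, LT = p^{2}.
f_2 = p^{2}q - 2pq^{2} + 2, LT = p^{2}q.

S(f_1,f_2): lcm = p^{2}q. S = 2pq^{2} + q^{2} - 2q - 2.
  reduce S modulo (f_1, f_2):
  remainder 2pq^{2} + q^{2} - 2q - 2 ≠ 0; add k_3 = 2pq^{2} + q^{2} - 2q - 2 to the basis.

S(f_1,k_3): lcm = p^{2}q^{2}. S = 2pq^{2} + pq + p + q^{3} - 2q^{2}.
  reduce S modulo (f_1, f_2, k_3):
  remainder pq + p + q^{3} + 2q^{2} + 2q + 2 ≠ 0; add k_4 = pq + p + q^{3} + 2q^{2} + 2q + 2 to the basis.

S(k_3,k_4): lcm = pq^{2}. S = -pq - q^{4} - 2q^{3} + q^{2} + 2q - 1.
  reduce S modulo (f_1, f_2, k_3, k_4):
  remainder p - q^{4} - q^{3} - 2q^{2} - q + 1 ≠ 0; add k_5 = p - q^{4} - q^{3} - 2q^{2} - q + 1 to the basis.

S(f_2,k_5): lcm = p^{2}q. S = pq^{5} + pq^{4} + 2pq^{3} - pq^{2} - pq + 2.
  reduce S modulo (f_1, f_2, k_3, k_4, k_5):
  remainder 2q^{5} - q^{4} - 2q^{3} - q + 2 ≠ 0; add k_6 = 2q^{5} - q^{4} - 2q^{3} - q + 2 to the basis.

The other S-polynomials (S(f_2,k_3), S(f_1,k_4), S(f_2,k_4), S(f_1,k_5), S(k_3,k_5), S(k_4,k_5), S(f_1,k_6), S(f_2,k_6), S(k_3,k_6), S(k_4,k_6), S(k_5,k_6)) all reduce to 0 modulo the current basis, so we have a Gröbner basis.
Inter-reduce: drop elements whose leading term is divisible by another's, tail-reduce, and make monic.
Reduced Gröbner basis: {p - q^{4} - q^{3} - 2q^{2} - q + 1, q^{5} + 2q^{4} - q^{3} + 2q + 1}.
Label its elements g_1 = p - q^{4} - q^{3} - 2q^{2} - q + 1, g_2 = q^{5} + 2q^{4} - q^{3} + 2q + 1.

Reduce h = p^{2}q - p^{2} + 2pq + 2q^{4} - q^{3} - q^{2} - 2q - 1 modulo G:
  leading term p^{2}q: subtract (pq)·g_1 from p^{2}q - p^{2} + 2pq + 2q^{4} - q^{3} - q^{2} - 2q - 1 → -p^{2} + pq^{5} + pq^{4} + 2pq^{3} + pq^{2} + pq + 2q^{4} - q^{3} - q^{2} - 2q - 1
  leading term p^{2}: subtract (-p)·g_1 from -p^{2} + pq^{5} + pq^{4} + 2pq^{3} + pq^{2} + pq + 2q^{4} - q^{3} - q^{2} - 2q - 1 → pq^{5} + pq^{3} - pq^{2} + p + 2q^{4} - q^{3} - q^{2} - 2q - 1
  leading term pq^{5}: subtract (q^{5})·g_1 from pq^{5} + pq^{3} - pq^{2} + p + 2q^{4} - q^{3} - q^{2} - 2q - 1 → pq^{3} - pq^{2} + p + q^{9} + q^{8} + 2q^{7} + q^{6} - q^{5} + 2q^{4} - q^{3} - q^{2} - 2q - 1
  leading term pq^{3}: subtract (q^{3})·g_1 from pq^{3} - pq^{2} + p + q^{9} + q^{8} + 2q^{7} + q^{6} - q^{5} + 2q^{4} - q^{3} - q^{2} - 2q - 1 → -pq^{2} + p + q^{9} + q^{8} - 2q^{7} + 2q^{6} + q^{5} - 2q^{4} - 2q^{3} - q^{2} - 2q - 1
  leading term pq^{2}: subtract (-q^{2})·g_1 from -pq^{2} + p + q^{9} + q^{8} - 2q^{7} + 2q^{6} + q^{5} - 2q^{4} - 2q^{3} - q^{2} - 2q - 1 → p + q^{9} + q^{8} - 2q^{7} + q^{6} + q^{4} + 2q^{3} - 2q - 1
  leading term p: subtract (1)·g_1 from p + q^{9} + q^{8} - 2q^{7} + q^{6} + q^{4} + 2q^{3} - 2q - 1 → q^{9} + q^{8} - 2q^{7} + q^{6} + 2q^{4} - 2q^{3} + 2q^{2} - q - 2
  leading term q^{9}: subtract (q^{4})·g_2 from q^{9} + q^{8} - 2q^{7} + q^{6} + 2q^{4} - 2q^{3} + 2q^{2} - q - 2 → -q^{8} - q^{7} + q^{6} - 2q^{5} + q^{4} - 2q^{3} + 2q^{2} - q - 2
  leading term q^{8}: subtract (-q^{3})·g_2 from -q^{8} - q^{7} + q^{6} - 2q^{5} + q^{4} - 2q^{3} + 2q^{2} - q - 2 → q^{7} - 2q^{5} - 2q^{4} - q^{3} + 2q^{2} - q - 2
  leading term q^{7}: subtract (q^{2})·g_2 from q^{7} - 2q^{5} - 2q^{4} - q^{3} + 2q^{2} - q - 2 → -2q^{6} - q^{5} - 2q^{4} + 2q^{3} + q^{2} - q - 2
  leading term q^{6}: subtract (-2q)·g_2 from -2q^{6} - q^{5} - 2q^{4} + 2q^{3} + q^{2} - q - 2 → -2q^{5} + q^{4} + 2q^{3} + q - 2
  leading term q^{5}: subtract (-2)·g_2 from -2q^{5} + q^{4} + 2q^{3} + q - 2 → 0
  normal form = 0.
Since the normal form is 0, h ∈ I.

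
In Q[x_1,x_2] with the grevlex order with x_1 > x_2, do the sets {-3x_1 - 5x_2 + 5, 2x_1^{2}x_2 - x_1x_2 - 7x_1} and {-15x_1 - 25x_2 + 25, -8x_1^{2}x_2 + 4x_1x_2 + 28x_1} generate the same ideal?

For a fixed monomial order, each ideal has a unique reduced Gröbner basis; comparing bases decides equality.
Buchberger on the first generating set:
f_1 = -3x_1 - 5x_2 + 5, LT = x_1.
f_2 = 2x_1^{2}x_2 - x_1x_2 - 7x_1, LT = x_1^{2}x_2.

S(f_1,f_2): lcm = x_1^{2}x_2. S = \tfrac{5}{3}x_1x_2^{2} - \tfrac{7}{6}x_1x_2 + \tfrac{7}{2}x_1.
  leading term x_1x_2^{2}: subtract (-\tfrac{5}{9}x_2^{2})·f_1 from \tfrac{5}{3}x_1x_2^{2} - \tfrac{7}{6}x_1x_2 + \tfrac{7}{2}x_1 → -\tfrac{25}{9}x_2^{3} - \tfrac{7}{6}x_1x_2 + \tfrac{25}{9}x_2^{2} + \tfrac{7}{2}x_1
  leading term x_2^{3}: no divisor's leading term divides it; move -\tfrac{25}{9}x_2^{3} to the remainder.
  leading term x_1x_2: subtract (\tfrac{7}{18}x_2)·f_1 from -\tfrac{7}{6}x_1x_2 + \tfrac{25}{9}x_2^{2} + \tfrac{7}{2}x_1 → \tfrac{85}{18}x_2^{2} + \tfrac{7}{2}x_1 - \tfrac{35}{18}x_2
  leading term x_2^{2}: no divisor's leading term divides it; move \tfrac{85}{18}x_2^{2} to the remainder.
  leading term x_1: subtract (-\tfrac{7}{6})·f_1 from \tfrac{7}{2}x_1 - \tfrac{35}{18}x_2 → -\tfrac{70}{9}x_2 + \tfrac{35}{6}
  leading term x_2: no divisor's leading term divides it; move -\tfrac{70}{9}x_2 to the remainder.
  leading term 1: no divisor's leading term divides it; move \tfrac{35}{6} to the remainder.
  remainder -\tfrac{25}{9}x_2^{3} + \tfrac{85}{18}x_2^{2} - \tfrac{70}{9}x_2 + \tfrac{35}{6} ≠ 0; add g_3 = -\tfrac{25}{9}x_2^{3} + \tfrac{85}{18}x_2^{2} - \tfrac{70}{9}x_2 + \tfrac{35}{6} to the basis.

The other S-polynomials (S(f_1,g_3), S(f_2,g_3)) all reduce to 0 modulo the current basis, so we have a Gröbner basis.
Inter-reduce: drop elements whose leading term is divisible by another's, tail-reduce, and make monic.
Reduced Gröbner basis: {x_2^{3} - \tfrac{17}{10}x_2^{2} + \tfrac{14}{5}x_2 - \tfrac{21}{10}, x_1 + \tfrac{5}{3}x_2 - \tfrac{5}{3}}.

Buchberger on the second generating set:
h_1 = -15x_1 - 25x_2 + 25, LT = x_1.
h_2 = -8x_1^{2}x_2 + 4x_1x_2 + 28x_1, LT = x_1^{2}x_2.

S(h_1,h_2): lcm = x_1^{2}x_2. S = \tfrac{5}{3}x_1x_2^{2} - \tfrac{7}{6}x_1x_2 + \tfrac{7}{2}x_1.
  leading term x_1x_2^{2}: subtract (-\tfrac{1}{9}x_2^{2})·h_1 from \tfrac{5}{3}x_1x_2^{2} - \tfrac{7}{6}x_1x_2 + \tfrac{7}{2}x_1 → -\tfrac{25}{9}x_2^{3} - \tfrac{7}{6}x_1x_2 + \tfrac{25}{9}x_2^{2} + \tfrac{7}{2}x_1
  leading term x_2^{3}: no divisor's leading term divides it; move -\tfrac{25}{9}x_2^{3} to the remainder.
  leading term x_1x_2: subtract (\tfrac{7}{90}x_2)·h_1 from -\tfrac{7}{6}x_1x_2 + \tfrac{25}{9}x_2^{2} + \tfrac{7}{2}x_1 → \tfrac{85}{18}x_2^{2} + \tfrac{7}{2}x_1 - \tfrac{35}{18}x_2
  leading term x_2^{2}: no divisor's leading term divides it; move \tfrac{85}{18}x_2^{2} to the remainder.
  leading term x_1: subtract (-\tfrac{7}{30})·h_1 from \tfrac{7}{2}x_1 - \tfrac{35}{18}x_2 → -\tfrac{70}{9}x_2 + \tfrac{35}{6}
  leading term x_2: no divisor's leading term divides it; move -\tfrac{70}{9}x_2 to the remainder.
  leading term 1: no divisor's leading term divides it; move \tfrac{35}{6} to the remainder.
  remainder -\tfrac{25}{9}x_2^{3} + \tfrac{85}{18}x_2^{2} - \tfrac{70}{9}x_2 + \tfrac{35}{6} ≠ 0; add k_3 = -\tfrac{25}{9}x_2^{3} + \tfrac{85}{18}x_2^{2} - \tfrac{70}{9}x_2 + \tfrac{35}{6} to the basis.

The other S-polynomials (S(h_1,k_3), S(h_2,k_3)) all reduce to 0 modulo the current basis, so we have a Gröbner basis.
Inter-reduce: drop elements whose leading term is divisible by another's, tail-reduce, and make monic.
Reduced Gröbner basis: {x_2^{3} - \tfrac{17}{10}x_2^{2} + \tfrac{14}{5}x_2 - \tfrac{21}{10}, x_1 + \tfrac{5}{3}x_2 - \tfrac{5}{3}}.

Same reduced basis, so the two generating sets span the same ideal.

Yes, the ideals are equal.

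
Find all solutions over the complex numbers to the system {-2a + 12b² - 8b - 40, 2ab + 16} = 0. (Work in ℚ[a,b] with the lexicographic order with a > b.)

Compute a lex Gröbner basis by Buchberger's algorithm.
f_1 = -2a + 12b² - 8b - 40, LT = a.
f_2 = 2ab + 16, LT = ab.

S(f_1,f_2): lcm = ab. S = -6b³ + 4b² + 20b - 8.
  leading term b³: no divisor's leading term divides it; move -6b³ to the remainder.
  leading term b²: no divisor's leading term divides it; move 4b² to the remainder.
  leading term b: no divisor's leading term divides it; move 20b to the remainder.
  leading term 1: no divisor's leading term divides it; move -8 to the remainder.
  remainder -6b³ + 4b² + 20b - 8 ≠ 0; add h_3 = -6b³ + 4b² + 20b - 8 to the basis.

The other S-polynomials (S(f_1,h_3), S(f_2,h_3)) all reduce to 0 modulo the current basis, so we have a Gröbner basis.
Inter-reduce: drop elements whose leading term is divisible by another's, tail-reduce, and make monic.
Reduced Gröbner basis: {a - 6b² + 4b + 20, b³ - ⅔b² - 10/3b + 4/3}.

The lex basis is triangular: the last element involves only b. Solving b³ - ⅔b² - 10/3b + 4/3 = 0 gives b ∈ {2, -2/3 + sqrt(10)/3, -sqrt(10)/3 - 2/3}; substituting each value into the earlier elements determines the remaining variables.
  b = 2: the earlier basis element becomes a + 4 = 0, giving a = -4 — point (-4, 2).
  b = -2/3 + sqrt(10)/3: the earlier basis element becomes a + 8 + 4*sqrt(10) = 0, giving a = -4*sqrt(10) - 8 — point (-4*sqrt(10) - 8, -2/3 + sqrt(10)/3).
  b = -sqrt(10)/3 - 2/3: the earlier basis element becomes a - 4*sqrt(10) + 8 = 0, giving a = -8 + 4*sqrt(10) — point (-8 + 4*sqrt(10), -sqrt(10)/3 - 2/3).
Check: every point annihilates each of the original generators.

{(-4, 2), (-4*sqrt(10) - 8, -2/3 + sqrt(10)/3), (-8 + 4*sqrt(10), -sqrt(10)/3 - 2/3)}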